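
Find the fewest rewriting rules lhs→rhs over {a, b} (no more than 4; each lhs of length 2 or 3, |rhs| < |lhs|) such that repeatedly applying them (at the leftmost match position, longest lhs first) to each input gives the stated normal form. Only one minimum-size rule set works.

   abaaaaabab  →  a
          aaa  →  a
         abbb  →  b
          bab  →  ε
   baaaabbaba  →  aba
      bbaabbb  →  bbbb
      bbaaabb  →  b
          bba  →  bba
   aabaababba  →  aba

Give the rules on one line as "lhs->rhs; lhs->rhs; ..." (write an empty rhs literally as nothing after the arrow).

  | abaaaaabab => aaaabab => aaabab => aabab => abab => a
  | aaa => aa => a
  | abbb => b
  | bab => ε

aa->a; abb->; baa->; bab->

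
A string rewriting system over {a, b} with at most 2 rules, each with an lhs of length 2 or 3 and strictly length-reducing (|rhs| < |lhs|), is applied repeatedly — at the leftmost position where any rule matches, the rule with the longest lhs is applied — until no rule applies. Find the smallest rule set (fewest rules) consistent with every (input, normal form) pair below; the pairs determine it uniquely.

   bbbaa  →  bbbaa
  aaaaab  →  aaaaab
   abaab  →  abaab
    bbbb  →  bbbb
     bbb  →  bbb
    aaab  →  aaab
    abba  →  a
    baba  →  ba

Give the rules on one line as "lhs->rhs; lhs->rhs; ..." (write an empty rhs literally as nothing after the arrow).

  | bbbaa
  | aaaaab
  | abaab
  | bbbb

abb->; bab->b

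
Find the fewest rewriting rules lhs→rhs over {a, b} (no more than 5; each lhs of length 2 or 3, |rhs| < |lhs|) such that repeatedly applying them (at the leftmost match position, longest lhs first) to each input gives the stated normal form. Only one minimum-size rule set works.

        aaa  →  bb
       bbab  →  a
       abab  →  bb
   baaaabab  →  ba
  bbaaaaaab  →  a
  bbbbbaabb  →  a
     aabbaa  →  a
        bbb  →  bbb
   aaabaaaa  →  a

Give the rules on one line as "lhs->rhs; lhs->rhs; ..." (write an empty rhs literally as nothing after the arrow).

aaa->bb; aab->; baa->a; bab->aa

  | aaa => bb
  | bbab => baa => a
  | abab => aaa => bb
  | baaaabab => aaabab => bbbab => bbaa => ba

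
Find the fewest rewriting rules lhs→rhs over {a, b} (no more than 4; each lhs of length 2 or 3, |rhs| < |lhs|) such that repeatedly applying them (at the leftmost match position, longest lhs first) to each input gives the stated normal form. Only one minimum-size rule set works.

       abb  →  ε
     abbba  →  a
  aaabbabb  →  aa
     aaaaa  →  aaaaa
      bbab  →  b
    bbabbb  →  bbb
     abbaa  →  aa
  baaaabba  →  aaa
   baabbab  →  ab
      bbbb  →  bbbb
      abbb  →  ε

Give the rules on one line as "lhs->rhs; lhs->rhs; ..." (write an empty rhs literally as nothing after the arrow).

abb->ba; ba->; bab->

  | abb => ba => ε
  | abbba => baba => a
  | aaabbabb => aabaabb => aaabb => aaba => aa
  | aaaaa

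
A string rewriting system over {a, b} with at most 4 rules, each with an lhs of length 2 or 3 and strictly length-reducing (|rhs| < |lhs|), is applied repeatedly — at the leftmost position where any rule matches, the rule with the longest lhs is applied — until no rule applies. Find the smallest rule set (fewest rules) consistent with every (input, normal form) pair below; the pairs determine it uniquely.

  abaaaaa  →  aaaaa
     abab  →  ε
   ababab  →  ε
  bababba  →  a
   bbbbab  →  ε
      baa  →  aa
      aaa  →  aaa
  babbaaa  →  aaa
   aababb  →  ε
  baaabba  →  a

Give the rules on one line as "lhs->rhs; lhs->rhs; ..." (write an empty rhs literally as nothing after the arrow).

aab->ba; ab->; ba->a

  | abaaaaa => aaaaa
  | abab => ab => ε
  | ababab => abab => ab => ε
  | bababba => ababba => abba => ba => a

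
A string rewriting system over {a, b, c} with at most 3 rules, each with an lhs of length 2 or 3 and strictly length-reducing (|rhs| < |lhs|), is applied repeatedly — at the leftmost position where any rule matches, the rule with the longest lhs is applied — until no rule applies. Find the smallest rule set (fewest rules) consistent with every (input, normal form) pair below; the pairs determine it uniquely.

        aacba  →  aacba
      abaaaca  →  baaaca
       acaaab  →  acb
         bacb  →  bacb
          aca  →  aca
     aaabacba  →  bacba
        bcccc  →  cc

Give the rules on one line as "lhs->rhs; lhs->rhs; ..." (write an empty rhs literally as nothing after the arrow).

ab->b; bcc->

  | aacba
  | abaaaca => baaaca
  | acaaab => acaab => acab => acb
  | bacb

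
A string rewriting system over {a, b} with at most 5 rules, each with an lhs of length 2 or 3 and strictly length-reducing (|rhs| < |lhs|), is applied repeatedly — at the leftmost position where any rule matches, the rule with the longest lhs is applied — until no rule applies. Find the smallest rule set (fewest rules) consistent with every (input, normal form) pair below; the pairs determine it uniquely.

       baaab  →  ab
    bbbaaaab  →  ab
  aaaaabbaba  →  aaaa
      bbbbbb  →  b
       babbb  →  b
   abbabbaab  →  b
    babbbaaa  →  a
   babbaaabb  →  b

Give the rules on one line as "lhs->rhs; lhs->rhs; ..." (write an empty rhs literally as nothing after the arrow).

  | baaab => abab => ab
  | bbbaaaab => bbaaaab => baaaab => abaab => aabb => ab
  | aaaaabbaba => aaaababa => aaaaba => aaaa
  | bbbbbb => bbbbb => bbbb => bbb => bb => b

abb->b; ba->; baa->ab; bb->b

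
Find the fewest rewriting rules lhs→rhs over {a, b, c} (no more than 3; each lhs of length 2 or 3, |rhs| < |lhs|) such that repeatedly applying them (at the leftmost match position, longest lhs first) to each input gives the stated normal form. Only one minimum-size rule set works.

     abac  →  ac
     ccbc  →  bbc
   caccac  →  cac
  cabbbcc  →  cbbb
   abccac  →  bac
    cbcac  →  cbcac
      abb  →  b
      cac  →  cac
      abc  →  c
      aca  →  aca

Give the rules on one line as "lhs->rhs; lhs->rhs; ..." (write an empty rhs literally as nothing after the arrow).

  | abac => ac
  | ccbc => bbc
  | caccac => cabac => cac
  | cabbbcc => cbbcc => cbbb

ab->; cc->b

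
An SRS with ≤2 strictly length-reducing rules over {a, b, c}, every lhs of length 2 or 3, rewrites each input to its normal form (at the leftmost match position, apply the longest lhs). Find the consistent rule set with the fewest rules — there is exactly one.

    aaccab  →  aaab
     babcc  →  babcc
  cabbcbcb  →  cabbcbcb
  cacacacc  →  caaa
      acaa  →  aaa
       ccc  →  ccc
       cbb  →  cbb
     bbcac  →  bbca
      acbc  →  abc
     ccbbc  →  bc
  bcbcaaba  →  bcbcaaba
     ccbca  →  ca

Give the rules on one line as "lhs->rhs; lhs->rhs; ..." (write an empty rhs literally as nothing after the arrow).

  | aaccab => aacab => aaab
  | babcc
  | cabbcbcb
  | cacacacc => caacacc => caaacc => caaac => caaa

ac->a; ccb->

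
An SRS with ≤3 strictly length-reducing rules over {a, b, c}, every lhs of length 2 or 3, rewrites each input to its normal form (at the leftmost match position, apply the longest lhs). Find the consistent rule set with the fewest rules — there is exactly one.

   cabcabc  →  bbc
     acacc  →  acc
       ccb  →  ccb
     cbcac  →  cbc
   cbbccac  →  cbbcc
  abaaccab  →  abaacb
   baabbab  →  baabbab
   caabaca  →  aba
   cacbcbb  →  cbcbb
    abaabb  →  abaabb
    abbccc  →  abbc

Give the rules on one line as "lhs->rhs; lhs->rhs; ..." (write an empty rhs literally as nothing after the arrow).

  | cabcabc => bcabc => bbc
  | acacc => acc
  | ccb
  | cbcac => cbc

ca->; ccc->c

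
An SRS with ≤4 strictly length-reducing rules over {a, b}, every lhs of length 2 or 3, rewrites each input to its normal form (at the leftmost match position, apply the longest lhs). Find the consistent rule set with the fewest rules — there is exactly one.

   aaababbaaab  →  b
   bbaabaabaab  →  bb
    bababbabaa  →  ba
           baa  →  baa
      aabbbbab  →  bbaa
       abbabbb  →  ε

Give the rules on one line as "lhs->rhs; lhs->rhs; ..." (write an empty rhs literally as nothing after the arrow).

aaa->; aab->; aba->b; bab->aa

  | aaababbaaab => babbaaab => aabaaab => aaab => b
  | bbaabaabaab => bbaabaab => bbaab => bb
  | bababbabaa => aaabbabaa => bbabaa => baaaa => ba
  | baa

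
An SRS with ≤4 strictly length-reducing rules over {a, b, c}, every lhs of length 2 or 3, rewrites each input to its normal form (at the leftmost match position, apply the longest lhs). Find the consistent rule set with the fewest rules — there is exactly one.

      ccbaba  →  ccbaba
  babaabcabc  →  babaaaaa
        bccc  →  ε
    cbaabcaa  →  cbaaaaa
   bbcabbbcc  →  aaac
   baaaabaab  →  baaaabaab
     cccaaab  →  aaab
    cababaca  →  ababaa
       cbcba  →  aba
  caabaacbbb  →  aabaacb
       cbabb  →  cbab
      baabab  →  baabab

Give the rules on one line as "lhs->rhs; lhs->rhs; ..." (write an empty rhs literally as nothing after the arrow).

  | ccbaba
  | babaabcabc => babaaaabc => babaaaaa
  | bccc => acc => ε
  | cbaabcaa => cbaaaaa

acc->; bb->b; bc->a; ca->a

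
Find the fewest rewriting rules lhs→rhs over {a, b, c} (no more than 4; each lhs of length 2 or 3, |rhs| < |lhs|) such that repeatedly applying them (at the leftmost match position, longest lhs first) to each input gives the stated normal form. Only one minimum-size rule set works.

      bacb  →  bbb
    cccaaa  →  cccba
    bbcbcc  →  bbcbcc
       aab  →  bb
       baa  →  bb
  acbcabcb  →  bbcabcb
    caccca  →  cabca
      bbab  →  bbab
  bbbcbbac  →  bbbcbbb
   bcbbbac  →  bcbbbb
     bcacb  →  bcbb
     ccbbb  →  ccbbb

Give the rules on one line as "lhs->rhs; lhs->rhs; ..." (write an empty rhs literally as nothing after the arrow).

aa->b; ac->b; acc->ab

  | bacb => bbb
  | cccaaa => cccba
  | bbcbcc
  | aab => bb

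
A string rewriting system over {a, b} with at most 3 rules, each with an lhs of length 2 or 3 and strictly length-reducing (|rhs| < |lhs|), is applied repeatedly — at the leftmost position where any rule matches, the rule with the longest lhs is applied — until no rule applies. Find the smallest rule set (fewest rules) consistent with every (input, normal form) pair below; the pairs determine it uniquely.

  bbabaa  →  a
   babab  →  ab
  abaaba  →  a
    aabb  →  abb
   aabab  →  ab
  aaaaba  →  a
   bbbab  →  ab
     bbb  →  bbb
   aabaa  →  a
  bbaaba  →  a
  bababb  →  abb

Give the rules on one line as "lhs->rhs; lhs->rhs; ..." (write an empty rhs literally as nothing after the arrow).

  | bbabaa => babaa => abaa => aaa => aa => a
  | babab => abab => aab => ab
  | abaaba => aaaba => aaba => aba => aa => a
  | aabb => abb

aa->a; ba->a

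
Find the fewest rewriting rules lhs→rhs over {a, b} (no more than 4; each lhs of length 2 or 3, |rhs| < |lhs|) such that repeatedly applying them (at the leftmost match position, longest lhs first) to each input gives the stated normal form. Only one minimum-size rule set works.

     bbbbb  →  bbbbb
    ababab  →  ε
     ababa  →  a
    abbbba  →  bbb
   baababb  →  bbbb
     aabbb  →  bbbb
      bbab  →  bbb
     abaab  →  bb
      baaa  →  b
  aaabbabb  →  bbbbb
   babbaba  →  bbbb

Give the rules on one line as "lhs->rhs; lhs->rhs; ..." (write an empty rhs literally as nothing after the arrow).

  | bbbbb
  | ababab => abab => ab => ε
  | ababa => aba => a
  | abbbba => bbba => bbb

aa->b; ab->; ba->b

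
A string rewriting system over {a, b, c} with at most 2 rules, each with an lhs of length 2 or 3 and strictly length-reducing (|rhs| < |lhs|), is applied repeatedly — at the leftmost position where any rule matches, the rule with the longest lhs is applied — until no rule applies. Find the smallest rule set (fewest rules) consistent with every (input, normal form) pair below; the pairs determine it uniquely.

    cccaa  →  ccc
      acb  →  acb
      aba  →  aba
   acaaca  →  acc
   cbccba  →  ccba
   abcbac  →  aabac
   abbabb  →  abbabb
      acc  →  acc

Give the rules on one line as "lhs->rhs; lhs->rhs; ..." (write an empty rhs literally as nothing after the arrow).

bc->a; ca->c

  | cccaa => ccca => ccc
  | acb
  | aba
  | acaaca => acaca => acca => acc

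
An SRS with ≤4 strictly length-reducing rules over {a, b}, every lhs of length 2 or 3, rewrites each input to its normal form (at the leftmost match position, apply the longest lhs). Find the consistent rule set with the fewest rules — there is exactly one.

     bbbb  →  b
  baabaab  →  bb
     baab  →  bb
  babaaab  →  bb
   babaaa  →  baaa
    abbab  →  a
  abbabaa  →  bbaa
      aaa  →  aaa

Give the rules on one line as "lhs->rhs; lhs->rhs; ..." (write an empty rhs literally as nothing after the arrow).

ab->b; aba->a; bbb->a

  | bbbb => ab => b
  | baabaab => baaab => baab => bab => bb
  | baab => bab => bb
  | babaaab => baaab => baab => bab => bb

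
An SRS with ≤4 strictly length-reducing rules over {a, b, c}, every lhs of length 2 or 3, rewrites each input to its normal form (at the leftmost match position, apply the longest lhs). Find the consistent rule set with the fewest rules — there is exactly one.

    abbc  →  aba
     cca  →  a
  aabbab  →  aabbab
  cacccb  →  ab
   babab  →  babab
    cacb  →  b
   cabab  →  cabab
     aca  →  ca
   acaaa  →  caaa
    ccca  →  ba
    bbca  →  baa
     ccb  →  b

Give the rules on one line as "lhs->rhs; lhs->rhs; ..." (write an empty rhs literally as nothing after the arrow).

ac->c; bc->a; cc->; ccc->b

  | abbc => aba
  | cca => a
  | aabbab
  | cacccb => ccccb => bcb => ab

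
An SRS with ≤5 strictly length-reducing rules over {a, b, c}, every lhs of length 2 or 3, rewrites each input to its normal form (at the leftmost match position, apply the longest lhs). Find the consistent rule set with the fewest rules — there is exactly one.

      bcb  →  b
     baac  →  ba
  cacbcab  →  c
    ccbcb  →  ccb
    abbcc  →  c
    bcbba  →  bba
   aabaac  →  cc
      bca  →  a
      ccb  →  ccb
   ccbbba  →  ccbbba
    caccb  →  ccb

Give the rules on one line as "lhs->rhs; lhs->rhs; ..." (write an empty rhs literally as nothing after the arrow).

aaa->c; ab->; ac->; bc->

  | bcb => b
  | baac => ba
  | cacbcab => cbcab => cab => c
  | ccbcb => ccb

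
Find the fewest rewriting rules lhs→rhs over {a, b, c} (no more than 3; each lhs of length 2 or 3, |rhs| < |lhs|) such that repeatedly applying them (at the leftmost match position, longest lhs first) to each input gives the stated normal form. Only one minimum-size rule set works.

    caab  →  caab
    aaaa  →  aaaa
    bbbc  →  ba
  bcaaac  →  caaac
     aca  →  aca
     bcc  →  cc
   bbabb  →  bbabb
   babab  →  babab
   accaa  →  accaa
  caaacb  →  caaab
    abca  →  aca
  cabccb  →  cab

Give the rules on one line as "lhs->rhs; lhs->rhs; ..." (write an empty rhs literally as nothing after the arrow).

bbc->a; bc->c; cb->b

  | caab
  | aaaa
  | bbbc => ba
  | bcaaac => caaac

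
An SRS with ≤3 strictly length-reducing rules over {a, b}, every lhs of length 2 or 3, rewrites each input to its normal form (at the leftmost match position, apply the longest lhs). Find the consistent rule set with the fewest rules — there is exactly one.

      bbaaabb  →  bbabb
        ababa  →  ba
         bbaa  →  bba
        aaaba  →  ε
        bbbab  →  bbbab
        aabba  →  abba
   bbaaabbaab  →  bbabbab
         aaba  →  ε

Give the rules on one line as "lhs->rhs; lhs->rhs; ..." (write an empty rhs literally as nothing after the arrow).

aa->a; aba->

  | bbaaabb => bbaabb => bbabb
  | ababa => ba
  | bbaa => bba
  | aaaba => aaba => aba => ε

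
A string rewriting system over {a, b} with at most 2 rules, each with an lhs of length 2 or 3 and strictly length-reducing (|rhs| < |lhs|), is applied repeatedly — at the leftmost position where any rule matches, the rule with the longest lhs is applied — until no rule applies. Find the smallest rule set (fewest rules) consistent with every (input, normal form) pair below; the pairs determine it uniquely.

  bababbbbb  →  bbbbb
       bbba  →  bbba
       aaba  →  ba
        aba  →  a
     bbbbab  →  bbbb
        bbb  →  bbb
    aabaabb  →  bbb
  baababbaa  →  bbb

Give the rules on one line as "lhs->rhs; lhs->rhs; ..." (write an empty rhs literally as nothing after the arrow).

aa->; ab->

  | bababbbbb => babbbbb => bbbbb
  | bbba
  | aaba => ba
  | aba => a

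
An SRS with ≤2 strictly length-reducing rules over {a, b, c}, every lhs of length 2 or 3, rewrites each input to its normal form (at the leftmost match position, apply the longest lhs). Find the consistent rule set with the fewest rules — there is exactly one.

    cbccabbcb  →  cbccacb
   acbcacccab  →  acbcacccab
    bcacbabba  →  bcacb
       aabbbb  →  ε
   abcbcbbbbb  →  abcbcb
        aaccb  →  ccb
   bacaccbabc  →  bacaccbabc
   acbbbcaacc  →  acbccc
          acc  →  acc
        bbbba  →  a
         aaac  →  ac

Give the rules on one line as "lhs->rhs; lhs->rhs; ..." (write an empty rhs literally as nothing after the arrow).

  | cbccabbcb => cbccacb
  | acbcacccab
  | bcacbabba => bcacbaa => bcacb
  | aabbbb => bbbb => bb => ε

aa->; bb->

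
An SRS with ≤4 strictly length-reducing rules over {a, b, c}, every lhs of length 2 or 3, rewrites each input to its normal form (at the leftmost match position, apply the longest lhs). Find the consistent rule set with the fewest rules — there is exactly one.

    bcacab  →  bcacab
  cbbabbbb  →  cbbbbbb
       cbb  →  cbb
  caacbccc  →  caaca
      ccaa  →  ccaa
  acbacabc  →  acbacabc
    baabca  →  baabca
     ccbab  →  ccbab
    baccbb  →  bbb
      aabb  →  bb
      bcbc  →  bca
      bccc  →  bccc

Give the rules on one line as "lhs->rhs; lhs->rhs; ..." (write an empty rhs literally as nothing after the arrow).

abb->bb; acc->a; cbc->ca

  | bcacab
  | cbbabbbb => cbbbbbb
  | cbb
  | caacbccc => caacacc => caaca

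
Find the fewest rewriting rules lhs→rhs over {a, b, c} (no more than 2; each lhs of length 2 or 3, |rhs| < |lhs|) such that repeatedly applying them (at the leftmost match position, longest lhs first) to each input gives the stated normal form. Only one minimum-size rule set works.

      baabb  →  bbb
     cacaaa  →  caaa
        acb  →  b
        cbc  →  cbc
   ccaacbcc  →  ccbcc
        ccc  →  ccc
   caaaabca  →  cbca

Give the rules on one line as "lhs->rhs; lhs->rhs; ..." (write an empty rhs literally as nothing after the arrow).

  | baabb => babb => bbb
  | cacaaa => caaa
  | acb => b
  | cbc

ab->b; ac->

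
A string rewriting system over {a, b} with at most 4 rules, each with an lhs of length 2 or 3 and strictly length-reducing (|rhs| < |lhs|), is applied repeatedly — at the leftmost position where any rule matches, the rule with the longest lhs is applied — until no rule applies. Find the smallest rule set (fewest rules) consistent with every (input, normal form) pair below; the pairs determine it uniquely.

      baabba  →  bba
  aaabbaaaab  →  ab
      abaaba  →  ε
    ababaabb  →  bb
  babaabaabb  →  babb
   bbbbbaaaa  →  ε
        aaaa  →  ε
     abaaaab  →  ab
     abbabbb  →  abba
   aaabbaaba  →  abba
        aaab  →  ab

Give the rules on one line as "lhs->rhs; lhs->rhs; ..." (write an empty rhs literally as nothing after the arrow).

  | baabba => bba
  | aaabbaaaab => abbaaaab => abaab => ab
  | abaaba => aba => ε
  | ababaabb => baabb => bb

aa->; aba->; baa->; bbb->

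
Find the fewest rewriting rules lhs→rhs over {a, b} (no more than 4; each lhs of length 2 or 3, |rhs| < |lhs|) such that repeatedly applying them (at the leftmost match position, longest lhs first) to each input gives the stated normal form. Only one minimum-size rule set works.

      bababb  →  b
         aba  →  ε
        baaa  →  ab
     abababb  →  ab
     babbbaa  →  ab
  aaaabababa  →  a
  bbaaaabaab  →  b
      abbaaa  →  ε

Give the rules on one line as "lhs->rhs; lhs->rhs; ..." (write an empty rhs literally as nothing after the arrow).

  | bababb => ababb => aabb => bb => b
  | aba => aa => ε
  | baaa => aaa => ab
  | abababb => aababb => babb => abb => ab

aa->; aaa->ab; ba->a; bb->b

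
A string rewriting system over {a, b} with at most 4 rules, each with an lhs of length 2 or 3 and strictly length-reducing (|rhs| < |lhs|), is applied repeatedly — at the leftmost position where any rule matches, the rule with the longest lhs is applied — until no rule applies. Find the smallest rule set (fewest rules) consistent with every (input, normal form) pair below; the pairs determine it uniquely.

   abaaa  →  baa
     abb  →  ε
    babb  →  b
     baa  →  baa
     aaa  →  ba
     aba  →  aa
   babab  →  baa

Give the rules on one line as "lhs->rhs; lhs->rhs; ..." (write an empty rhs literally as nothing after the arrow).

  | abaaa => aaaa => baa
  | abb => ε
  | babb => b
  | baa

aaa->ba; ab->a; abb->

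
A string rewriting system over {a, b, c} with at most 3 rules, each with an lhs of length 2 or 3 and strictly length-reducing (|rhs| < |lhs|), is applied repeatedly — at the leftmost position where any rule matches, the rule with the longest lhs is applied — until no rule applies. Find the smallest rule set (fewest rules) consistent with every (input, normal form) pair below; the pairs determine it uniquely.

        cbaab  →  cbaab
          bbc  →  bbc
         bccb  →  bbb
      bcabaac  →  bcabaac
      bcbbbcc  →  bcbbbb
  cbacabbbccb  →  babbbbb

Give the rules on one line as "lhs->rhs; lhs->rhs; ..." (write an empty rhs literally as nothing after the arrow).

  | cbaab
  | bbc
  | bccb => bbb
  | bcabaac

bac->c; cc->b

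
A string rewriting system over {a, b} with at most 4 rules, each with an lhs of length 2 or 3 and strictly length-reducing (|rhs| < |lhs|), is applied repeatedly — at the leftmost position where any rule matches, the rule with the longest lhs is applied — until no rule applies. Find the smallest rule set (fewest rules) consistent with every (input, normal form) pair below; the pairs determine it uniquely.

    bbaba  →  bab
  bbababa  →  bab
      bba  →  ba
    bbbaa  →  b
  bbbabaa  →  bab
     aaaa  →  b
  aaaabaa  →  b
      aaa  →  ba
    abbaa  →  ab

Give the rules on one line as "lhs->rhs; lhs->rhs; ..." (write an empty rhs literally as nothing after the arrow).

aa->b; aba->ab; bb->b

  | bbaba => baba => bab
  | bbababa => bababa => babba => baba => bab
  | bba => ba
  | bbbaa => bbaa => baa => bb => b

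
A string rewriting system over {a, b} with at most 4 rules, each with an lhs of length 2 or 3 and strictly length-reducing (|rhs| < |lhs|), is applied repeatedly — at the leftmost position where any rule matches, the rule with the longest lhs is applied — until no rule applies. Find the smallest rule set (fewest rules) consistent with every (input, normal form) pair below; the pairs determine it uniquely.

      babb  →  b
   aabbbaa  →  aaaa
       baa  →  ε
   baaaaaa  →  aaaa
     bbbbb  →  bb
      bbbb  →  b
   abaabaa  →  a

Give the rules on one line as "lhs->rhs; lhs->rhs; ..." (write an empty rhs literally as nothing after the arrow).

baa->; bab->; bbb->

  | babb => b
  | aabbbaa => aaaa
  | baa => ε
  | baaaaaa => aaaa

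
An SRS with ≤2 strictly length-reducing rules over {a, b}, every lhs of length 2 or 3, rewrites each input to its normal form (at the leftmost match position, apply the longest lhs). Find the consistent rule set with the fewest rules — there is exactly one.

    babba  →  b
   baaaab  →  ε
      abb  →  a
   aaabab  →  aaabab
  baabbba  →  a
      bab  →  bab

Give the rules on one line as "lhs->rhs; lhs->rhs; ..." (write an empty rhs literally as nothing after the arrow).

baa->b; bb->

  | babba => baa => b
  | baaaab => baab => bb => ε
  | abb => a
  | aaabab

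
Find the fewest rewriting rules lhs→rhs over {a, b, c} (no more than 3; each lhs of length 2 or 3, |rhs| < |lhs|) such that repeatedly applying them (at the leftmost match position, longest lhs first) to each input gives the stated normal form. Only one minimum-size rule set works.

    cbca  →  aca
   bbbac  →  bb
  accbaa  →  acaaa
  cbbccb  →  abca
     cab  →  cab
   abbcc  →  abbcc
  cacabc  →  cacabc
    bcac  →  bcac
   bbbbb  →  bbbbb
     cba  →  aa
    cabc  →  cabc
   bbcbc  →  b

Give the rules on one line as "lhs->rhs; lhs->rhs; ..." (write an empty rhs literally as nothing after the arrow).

  | cbca => aca
  | bbbac => bb
  | accbaa => acaaa
  | cbbccb => abccb => abca

bac->; cb->a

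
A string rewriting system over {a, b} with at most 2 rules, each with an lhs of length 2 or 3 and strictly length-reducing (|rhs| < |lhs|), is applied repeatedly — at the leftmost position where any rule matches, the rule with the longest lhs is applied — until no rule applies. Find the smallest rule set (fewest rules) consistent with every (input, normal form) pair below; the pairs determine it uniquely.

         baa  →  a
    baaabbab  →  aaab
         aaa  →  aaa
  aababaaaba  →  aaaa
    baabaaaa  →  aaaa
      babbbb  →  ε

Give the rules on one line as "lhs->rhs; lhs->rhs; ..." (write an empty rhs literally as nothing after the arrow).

ba->; bb->

  | baa => a
  | baaabbab => aabbab => aaab
  | aaa
  | aababaaaba => aabaaaba => aaaaba => aaaa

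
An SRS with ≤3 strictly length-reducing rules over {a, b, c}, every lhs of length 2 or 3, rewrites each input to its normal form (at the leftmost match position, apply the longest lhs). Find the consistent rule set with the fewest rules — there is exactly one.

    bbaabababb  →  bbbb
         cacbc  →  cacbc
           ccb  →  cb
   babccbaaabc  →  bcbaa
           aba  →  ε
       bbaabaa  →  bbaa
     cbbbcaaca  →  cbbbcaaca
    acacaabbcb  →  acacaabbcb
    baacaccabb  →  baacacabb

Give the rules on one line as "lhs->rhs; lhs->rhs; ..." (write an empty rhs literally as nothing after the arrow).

aba->; abc->; cc->c

  | bbaabababb => bbababb => bbbb
  | cacbc
  | ccb => cb
  | babccbaaabc => bcbaaabc => bcbaa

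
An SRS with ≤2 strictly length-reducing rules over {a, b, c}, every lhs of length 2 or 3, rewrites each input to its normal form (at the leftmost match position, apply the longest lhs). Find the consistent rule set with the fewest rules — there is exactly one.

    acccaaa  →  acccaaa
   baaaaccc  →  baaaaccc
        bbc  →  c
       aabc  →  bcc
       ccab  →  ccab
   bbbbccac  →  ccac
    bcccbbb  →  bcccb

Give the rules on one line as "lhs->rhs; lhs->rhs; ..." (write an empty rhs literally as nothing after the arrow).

aab->bc; bb->

  | acccaaa
  | baaaaccc
  | bbc => c
  | aabc => bcc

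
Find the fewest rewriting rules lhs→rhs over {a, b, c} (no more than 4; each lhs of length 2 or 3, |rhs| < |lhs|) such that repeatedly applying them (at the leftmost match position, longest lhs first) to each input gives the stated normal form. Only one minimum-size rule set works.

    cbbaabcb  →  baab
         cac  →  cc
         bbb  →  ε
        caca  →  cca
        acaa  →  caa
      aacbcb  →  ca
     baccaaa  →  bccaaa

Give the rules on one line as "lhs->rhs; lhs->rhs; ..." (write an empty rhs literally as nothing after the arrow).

  | cbbaabcb => baabcb => baab
  | cac => cc
  | bbb => cb => ε
  | caca => cca

ac->c; acb->ba; bb->c; cb->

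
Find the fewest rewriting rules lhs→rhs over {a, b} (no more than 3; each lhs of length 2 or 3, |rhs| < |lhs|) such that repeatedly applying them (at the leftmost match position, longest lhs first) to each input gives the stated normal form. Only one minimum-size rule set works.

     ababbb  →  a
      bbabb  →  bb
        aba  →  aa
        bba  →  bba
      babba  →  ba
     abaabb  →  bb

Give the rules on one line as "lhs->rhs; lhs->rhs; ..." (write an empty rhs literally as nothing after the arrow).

  | ababbb => aabbb => ab => a
  | bbabb => bb
  | aba => aa
  | bba

aaa->; ab->a; abb->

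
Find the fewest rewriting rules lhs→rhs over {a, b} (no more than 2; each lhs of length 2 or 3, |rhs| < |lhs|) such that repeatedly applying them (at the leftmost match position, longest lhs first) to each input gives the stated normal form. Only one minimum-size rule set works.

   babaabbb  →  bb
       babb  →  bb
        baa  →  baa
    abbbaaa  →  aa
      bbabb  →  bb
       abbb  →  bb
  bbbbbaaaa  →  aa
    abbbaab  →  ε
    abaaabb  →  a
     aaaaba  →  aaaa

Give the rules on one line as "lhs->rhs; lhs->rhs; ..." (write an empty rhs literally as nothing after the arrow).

ab->; bba->ab

  | babaabbb => baabbb => babb => bb
  | babb => bb
  | baa
  | abbbaaa => bbaaa => abaa => aa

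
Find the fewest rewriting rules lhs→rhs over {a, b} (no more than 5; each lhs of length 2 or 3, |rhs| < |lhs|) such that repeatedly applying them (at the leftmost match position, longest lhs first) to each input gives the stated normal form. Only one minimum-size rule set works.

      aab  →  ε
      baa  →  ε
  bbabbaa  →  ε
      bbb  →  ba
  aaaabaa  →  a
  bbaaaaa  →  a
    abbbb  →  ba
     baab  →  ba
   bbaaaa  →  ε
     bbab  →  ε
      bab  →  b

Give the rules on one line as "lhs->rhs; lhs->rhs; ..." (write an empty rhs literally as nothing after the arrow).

  | aab => bb => ε
  | baa => bb => ε
  | bbabbaa => abbaa => baa => bb => ε
  | bbb => ba

aa->b; ab->; bb->; bbb->ba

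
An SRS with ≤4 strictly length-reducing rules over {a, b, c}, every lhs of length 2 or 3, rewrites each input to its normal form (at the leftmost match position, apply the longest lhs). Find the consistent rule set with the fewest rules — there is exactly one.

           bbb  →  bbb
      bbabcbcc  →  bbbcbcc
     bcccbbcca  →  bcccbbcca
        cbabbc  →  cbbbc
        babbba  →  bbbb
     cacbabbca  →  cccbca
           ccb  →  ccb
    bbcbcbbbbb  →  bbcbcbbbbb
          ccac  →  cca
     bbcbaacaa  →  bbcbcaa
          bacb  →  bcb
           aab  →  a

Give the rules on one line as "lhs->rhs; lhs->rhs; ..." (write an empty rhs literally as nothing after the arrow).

  | bbb
  | bbabcbcc => bbbcbcc
  | bcccbbcca
  | cbabbc => cbbbc

ab->c; ac->a; ba->b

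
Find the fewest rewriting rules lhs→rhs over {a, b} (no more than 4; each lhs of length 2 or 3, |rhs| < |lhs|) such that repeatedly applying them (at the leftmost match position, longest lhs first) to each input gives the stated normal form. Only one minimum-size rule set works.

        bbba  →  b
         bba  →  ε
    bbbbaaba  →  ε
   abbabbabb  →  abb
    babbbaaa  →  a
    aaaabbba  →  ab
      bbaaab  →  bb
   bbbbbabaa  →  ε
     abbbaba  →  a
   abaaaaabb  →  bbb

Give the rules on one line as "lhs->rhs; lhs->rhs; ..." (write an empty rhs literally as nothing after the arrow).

aa->b; ba->; bba->

  | bbba => b
  | bba => ε
  | bbbbaaba => bbaba => ba => ε
  | abbabbabb => abbabb => abb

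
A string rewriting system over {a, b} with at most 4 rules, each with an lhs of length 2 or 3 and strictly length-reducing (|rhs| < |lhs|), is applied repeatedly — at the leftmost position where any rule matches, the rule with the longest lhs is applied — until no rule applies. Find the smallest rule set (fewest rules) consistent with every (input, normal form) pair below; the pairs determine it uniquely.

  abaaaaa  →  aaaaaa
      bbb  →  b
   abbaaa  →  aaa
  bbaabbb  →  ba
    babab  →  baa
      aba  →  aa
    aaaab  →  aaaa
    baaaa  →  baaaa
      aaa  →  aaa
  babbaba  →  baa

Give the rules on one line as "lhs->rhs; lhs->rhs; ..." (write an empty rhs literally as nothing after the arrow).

ab->a; abb->; bb->b

  | abaaaaa => aaaaaa
  | bbb => bb => b
  | abbaaa => aaa
  | bbaabbb => baabbb => bab => ba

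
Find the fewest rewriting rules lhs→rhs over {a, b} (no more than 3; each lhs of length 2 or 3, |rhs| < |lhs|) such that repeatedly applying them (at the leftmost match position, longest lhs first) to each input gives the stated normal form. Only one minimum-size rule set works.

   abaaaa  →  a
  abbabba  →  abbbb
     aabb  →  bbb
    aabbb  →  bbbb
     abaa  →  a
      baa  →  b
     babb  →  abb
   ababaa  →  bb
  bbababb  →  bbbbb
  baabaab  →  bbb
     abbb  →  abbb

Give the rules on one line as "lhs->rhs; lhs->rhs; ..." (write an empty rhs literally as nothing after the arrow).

aa->b; ba->a; bba->bb

  | abaaaa => aaaaa => baaa => aaa => ba => a
  | abbabba => abbbba => abbbb
  | aabb => bbb
  | aabbb => bbbb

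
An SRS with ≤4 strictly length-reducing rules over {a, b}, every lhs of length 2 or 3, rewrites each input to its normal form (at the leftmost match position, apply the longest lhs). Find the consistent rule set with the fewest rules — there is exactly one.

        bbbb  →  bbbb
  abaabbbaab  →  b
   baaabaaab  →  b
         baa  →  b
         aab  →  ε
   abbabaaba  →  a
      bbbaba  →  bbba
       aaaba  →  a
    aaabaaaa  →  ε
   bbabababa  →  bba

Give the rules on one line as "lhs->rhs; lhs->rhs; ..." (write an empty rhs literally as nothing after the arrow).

aa->; aab->ab; ab->; abb->

  | bbbb
  | abaabbbaab => aabbbaab => abbbaab => baab => bab => b
  | baaabaaab => babaaab => baaab => bab => b
  | baa => b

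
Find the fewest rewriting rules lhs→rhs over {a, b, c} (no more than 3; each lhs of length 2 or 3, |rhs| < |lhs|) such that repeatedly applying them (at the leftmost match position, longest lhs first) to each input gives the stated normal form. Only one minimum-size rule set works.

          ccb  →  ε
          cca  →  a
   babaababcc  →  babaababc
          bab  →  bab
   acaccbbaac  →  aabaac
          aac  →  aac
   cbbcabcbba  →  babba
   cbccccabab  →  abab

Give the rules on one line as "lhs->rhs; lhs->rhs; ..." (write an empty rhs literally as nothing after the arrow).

  | ccb => cb => ε
  | cca => ca => a
  | babaababcc => babaababc
  | bab

ca->a; cb->; cc->c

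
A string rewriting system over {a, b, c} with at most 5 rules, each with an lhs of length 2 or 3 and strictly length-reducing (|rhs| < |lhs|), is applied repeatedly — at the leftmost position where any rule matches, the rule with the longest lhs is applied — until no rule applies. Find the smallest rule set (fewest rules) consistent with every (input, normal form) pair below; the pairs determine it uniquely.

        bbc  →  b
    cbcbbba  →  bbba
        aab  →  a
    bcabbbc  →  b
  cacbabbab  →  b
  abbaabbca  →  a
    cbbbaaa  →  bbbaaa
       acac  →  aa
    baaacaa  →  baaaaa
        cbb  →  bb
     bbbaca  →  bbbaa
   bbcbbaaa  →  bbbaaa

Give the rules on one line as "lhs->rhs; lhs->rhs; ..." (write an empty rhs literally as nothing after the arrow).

ab->; ac->a; bc->; cb->b

  | bbc => b
  | cbcbbba => bcbbba => bbba
  | aab => a
  | bcabbbc => abbbc => bbc => b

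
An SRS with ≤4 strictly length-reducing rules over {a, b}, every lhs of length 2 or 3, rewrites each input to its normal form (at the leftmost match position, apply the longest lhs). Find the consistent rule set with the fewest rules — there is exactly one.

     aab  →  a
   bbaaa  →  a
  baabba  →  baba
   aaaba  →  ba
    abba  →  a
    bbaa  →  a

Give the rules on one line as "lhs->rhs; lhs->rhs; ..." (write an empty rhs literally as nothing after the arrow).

aa->a; aaa->; aab->a; bba->

  | aab => a
  | bbaaa => aa => a
  | baabba => baba
  | aaaba => ba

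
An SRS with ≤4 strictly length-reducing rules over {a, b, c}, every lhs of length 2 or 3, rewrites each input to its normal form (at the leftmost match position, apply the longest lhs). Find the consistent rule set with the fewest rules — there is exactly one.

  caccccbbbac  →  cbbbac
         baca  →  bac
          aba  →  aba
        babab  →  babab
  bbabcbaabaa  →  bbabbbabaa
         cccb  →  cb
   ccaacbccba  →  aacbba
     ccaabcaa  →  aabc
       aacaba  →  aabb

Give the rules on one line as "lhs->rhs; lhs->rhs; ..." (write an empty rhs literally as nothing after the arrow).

ca->c; cba->bb; cc->

  | caccccbbbac => cccccbbbac => cccbbbac => cbbbac
  | baca => bac
  | aba
  | babab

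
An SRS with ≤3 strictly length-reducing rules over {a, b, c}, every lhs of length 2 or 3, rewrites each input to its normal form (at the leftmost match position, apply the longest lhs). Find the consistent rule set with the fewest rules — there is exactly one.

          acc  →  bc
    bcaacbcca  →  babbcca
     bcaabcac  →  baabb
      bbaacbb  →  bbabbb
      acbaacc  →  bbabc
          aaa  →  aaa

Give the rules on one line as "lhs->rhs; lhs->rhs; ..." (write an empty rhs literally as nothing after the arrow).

ac->b; bca->ba

  | acc => bc
  | bcaacbcca => baacbcca => babbcca
  | bcaabcac => baabcac => baabac => baabb
  | bbaacbb => bbabbb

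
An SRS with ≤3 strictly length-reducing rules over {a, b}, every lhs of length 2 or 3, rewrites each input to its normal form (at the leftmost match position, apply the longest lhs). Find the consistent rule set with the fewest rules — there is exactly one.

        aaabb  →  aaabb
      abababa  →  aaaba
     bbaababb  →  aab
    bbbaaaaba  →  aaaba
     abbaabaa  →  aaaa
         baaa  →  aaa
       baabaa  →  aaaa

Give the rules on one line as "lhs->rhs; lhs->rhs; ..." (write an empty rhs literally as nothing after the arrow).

baa->aa; bab->a; bba->

  | aaabb
  | abababa => aaaba
  | bbaababb => ababb => aab
  | bbbaaaaba => baaaba => aaaba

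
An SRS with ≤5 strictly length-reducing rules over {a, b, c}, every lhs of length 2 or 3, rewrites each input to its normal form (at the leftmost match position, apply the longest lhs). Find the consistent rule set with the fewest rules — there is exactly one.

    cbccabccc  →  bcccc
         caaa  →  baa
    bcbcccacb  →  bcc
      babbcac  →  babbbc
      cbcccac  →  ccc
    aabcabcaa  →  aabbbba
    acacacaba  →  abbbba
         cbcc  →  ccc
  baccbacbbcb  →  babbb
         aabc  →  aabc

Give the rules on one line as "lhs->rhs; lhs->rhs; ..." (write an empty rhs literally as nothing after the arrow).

ca->b; cb->; cbc->cc; ccb->bc

  | cbccabccc => cccabccc => ccbbccc => bcbccc => bcccc
  | caaa => baa
  | bcbcccacb => bccccacb => bcccbcb => bcbccb => bcccb => bcbc => bcc
  | babbcac => babbbc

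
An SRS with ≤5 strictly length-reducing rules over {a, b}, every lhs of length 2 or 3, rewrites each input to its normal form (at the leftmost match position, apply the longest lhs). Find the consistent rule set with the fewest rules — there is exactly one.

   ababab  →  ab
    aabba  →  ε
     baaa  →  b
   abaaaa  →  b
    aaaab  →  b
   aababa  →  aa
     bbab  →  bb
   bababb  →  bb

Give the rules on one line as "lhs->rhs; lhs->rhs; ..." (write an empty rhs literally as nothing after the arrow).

  | ababab => abab => ab
  | aabba => abaa => abb => ba => ε
  | baaa => bba => b
  | abaaaa => abbaa => baaa => bba => b

aaa->b; abb->ba; ba->; baa->bb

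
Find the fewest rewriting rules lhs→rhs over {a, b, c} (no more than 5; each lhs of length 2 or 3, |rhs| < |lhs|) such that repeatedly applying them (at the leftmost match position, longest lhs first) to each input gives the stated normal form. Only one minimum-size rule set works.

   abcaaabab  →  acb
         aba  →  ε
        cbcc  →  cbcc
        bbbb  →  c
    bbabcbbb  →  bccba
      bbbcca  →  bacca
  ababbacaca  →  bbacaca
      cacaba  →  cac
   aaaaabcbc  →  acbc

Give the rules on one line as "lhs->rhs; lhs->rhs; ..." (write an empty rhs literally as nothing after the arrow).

  | abcaaabab => acaaabab => acabab => acaab => acb
  | aba => aa => ε
  | cbcc
  | bbbb => bab => c

aa->; ab->a; bab->c; bbb->ba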